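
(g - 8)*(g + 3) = g^2 - 5*g - 24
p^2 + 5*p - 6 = (p - 1)*(p + 6)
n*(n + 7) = n^2 + 7*n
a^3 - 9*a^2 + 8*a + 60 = (a - 6)*(a - 5)*(a + 2)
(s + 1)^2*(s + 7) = s^3 + 9*s^2 + 15*s + 7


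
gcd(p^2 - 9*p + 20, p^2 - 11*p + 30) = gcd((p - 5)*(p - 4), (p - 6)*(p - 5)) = p - 5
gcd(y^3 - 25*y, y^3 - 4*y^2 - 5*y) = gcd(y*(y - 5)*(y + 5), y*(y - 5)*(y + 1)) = y^2 - 5*y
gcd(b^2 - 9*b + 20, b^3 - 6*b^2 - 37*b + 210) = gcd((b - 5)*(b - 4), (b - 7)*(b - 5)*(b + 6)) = b - 5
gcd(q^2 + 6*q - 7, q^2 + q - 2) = q - 1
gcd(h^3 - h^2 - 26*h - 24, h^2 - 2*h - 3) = h + 1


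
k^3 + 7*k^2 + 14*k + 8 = (k + 1)*(k + 2)*(k + 4)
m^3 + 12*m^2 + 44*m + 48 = (m + 2)*(m + 4)*(m + 6)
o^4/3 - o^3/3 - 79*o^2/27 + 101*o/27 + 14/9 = (o/3 + 1)*(o - 7/3)*(o - 2)*(o + 1/3)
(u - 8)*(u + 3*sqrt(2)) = u^2 - 8*u + 3*sqrt(2)*u - 24*sqrt(2)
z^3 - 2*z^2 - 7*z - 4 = (z - 4)*(z + 1)^2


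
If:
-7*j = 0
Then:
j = 0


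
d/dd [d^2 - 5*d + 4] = 2*d - 5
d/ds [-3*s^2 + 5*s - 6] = 5 - 6*s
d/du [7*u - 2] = 7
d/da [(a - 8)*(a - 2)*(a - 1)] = 3*a^2 - 22*a + 26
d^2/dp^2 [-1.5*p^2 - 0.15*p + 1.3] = -3.00000000000000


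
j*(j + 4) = j^2 + 4*j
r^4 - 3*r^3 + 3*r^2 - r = r*(r - 1)^3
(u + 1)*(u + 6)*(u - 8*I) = u^3 + 7*u^2 - 8*I*u^2 + 6*u - 56*I*u - 48*I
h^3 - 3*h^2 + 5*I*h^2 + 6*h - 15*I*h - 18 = (h - 3)*(h - I)*(h + 6*I)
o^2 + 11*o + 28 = (o + 4)*(o + 7)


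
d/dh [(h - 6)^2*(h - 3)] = 3*(h - 6)*(h - 4)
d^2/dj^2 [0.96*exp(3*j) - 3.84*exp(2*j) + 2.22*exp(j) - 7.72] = (8.64*exp(2*j) - 15.36*exp(j) + 2.22)*exp(j)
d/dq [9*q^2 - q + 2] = 18*q - 1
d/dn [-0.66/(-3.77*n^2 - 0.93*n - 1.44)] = (-4.9764*n - 0.6138)/(3.77*n^2 + 0.93*n + 1.44)^2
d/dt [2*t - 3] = 2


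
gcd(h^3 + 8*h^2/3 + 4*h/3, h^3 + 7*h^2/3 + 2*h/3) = h^2 + 2*h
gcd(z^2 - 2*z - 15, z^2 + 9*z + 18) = z + 3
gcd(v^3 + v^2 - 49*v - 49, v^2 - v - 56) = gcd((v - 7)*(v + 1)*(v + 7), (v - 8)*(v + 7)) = v + 7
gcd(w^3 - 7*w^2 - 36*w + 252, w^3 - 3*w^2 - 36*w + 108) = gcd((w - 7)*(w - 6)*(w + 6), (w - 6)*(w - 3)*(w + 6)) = w^2 - 36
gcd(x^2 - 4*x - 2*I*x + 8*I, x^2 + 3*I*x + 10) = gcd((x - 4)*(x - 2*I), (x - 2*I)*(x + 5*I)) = x - 2*I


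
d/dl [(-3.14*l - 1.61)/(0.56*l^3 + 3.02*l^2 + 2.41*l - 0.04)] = (3.5168*l^3 + 12.1876*l^2 + 9.7244*l + 4.0057)/(0.3136*l^6 + 3.3824*l^5 + 11.8196*l^4 + 14.5116*l^3 + 5.5665*l^2 - 0.1928*l + 0.0016)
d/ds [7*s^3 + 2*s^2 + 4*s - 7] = 21*s^2 + 4*s + 4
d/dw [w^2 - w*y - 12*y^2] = 2*w - y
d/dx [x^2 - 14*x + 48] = 2*x - 14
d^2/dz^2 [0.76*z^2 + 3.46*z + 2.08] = 1.52000000000000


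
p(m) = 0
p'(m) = 0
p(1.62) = 0.00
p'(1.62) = 0.00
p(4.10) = 0.00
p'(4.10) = 0.00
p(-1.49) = 0.00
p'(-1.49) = 0.00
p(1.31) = 0.00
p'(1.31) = 0.00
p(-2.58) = 0.00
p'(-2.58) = 0.00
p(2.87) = 0.00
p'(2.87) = 0.00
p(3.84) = 0.00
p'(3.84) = 0.00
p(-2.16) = 0.00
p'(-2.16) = 0.00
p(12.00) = 0.00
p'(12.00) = 0.00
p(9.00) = 0.00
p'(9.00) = 0.00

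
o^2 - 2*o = o*(o - 2)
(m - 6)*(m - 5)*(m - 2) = m^3 - 13*m^2 + 52*m - 60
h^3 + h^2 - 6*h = h*(h - 2)*(h + 3)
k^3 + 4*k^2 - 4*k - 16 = (k - 2)*(k + 2)*(k + 4)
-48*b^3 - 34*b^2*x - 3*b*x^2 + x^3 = (-8*b + x)*(2*b + x)*(3*b + x)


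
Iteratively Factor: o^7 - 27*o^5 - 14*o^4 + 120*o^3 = (o - 5)*(o^6 + 5*o^5 - 2*o^4 - 24*o^3) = (o - 5)*(o - 2)*(o^5 + 7*o^4 + 12*o^3) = (o - 5)*(o - 2)*(o + 4)*(o^4 + 3*o^3) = o*(o - 5)*(o - 2)*(o + 4)*(o^3 + 3*o^2) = o^2*(o - 5)*(o - 2)*(o + 4)*(o^2 + 3*o) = o^2*(o - 5)*(o - 2)*(o + 3)*(o + 4)*(o)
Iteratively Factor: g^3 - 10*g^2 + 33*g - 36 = (g - 4)*(g^2 - 6*g + 9) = (g - 4)*(g - 3)*(g - 3)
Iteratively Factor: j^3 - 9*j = (j + 3)*(j^2 - 3*j) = j*(j + 3)*(j - 3)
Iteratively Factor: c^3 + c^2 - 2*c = (c + 2)*(c^2 - c) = (c - 1)*(c + 2)*(c)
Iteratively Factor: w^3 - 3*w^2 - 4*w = (w)*(w^2 - 3*w - 4) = w*(w - 4)*(w + 1)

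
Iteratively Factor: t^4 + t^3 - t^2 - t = (t + 1)*(t^3 - t) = t*(t + 1)*(t^2 - 1) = t*(t + 1)^2*(t - 1)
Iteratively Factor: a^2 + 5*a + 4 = (a + 4)*(a + 1)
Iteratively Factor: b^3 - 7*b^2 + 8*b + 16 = (b - 4)*(b^2 - 3*b - 4) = (b - 4)*(b + 1)*(b - 4)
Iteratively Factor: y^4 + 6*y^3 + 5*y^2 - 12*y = (y)*(y^3 + 6*y^2 + 5*y - 12) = y*(y + 3)*(y^2 + 3*y - 4) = y*(y - 1)*(y + 3)*(y + 4)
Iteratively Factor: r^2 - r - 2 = (r - 2)*(r + 1)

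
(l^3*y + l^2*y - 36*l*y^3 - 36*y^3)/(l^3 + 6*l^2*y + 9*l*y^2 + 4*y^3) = y*(l^3 + l^2 - 36*l*y^2 - 36*y^2)/(l^3 + 6*l^2*y + 9*l*y^2 + 4*y^3)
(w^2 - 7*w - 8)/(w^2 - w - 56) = (w + 1)/(w + 7)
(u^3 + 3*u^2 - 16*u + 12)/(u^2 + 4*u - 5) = (u^2 + 4*u - 12)/(u + 5)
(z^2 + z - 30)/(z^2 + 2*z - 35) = (z + 6)/(z + 7)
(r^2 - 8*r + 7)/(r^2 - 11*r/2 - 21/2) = 2*(r - 1)/(2*r + 3)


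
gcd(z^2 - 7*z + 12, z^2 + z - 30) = 1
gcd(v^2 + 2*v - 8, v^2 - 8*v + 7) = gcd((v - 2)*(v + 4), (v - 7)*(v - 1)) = 1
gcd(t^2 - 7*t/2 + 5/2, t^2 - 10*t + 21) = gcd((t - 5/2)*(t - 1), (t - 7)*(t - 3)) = 1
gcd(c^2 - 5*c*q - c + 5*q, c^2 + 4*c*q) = 1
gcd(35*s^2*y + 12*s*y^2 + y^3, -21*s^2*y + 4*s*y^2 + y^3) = 7*s*y + y^2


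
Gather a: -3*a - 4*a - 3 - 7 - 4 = -7*a - 14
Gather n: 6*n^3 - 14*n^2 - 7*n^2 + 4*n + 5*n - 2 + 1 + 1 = 6*n^3 - 21*n^2 + 9*n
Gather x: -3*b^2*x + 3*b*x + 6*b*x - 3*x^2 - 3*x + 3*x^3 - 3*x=3*x^3 - 3*x^2 + x*(-3*b^2 + 9*b - 6)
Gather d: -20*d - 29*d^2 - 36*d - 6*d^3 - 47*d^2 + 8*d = -6*d^3 - 76*d^2 - 48*d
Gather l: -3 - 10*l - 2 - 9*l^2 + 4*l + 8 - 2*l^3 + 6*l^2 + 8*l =-2*l^3 - 3*l^2 + 2*l + 3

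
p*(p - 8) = p^2 - 8*p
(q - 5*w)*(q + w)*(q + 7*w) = q^3 + 3*q^2*w - 33*q*w^2 - 35*w^3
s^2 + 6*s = s*(s + 6)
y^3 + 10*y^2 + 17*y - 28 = (y - 1)*(y + 4)*(y + 7)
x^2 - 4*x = x*(x - 4)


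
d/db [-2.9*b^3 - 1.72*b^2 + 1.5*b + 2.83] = -8.7*b^2 - 3.44*b + 1.5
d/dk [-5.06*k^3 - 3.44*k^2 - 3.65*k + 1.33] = -15.18*k^2 - 6.88*k - 3.65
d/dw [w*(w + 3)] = 2*w + 3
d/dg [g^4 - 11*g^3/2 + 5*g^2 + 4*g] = 4*g^3 - 33*g^2/2 + 10*g + 4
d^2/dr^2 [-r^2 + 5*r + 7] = -2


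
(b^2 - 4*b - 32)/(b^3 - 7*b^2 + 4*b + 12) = (b^2 - 4*b - 32)/(b^3 - 7*b^2 + 4*b + 12)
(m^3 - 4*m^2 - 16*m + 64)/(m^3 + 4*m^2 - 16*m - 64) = (m - 4)/(m + 4)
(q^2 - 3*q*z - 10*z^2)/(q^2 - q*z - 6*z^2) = (-q + 5*z)/(-q + 3*z)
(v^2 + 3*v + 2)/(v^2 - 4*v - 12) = (v + 1)/(v - 6)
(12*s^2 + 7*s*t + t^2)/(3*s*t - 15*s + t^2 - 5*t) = (4*s + t)/(t - 5)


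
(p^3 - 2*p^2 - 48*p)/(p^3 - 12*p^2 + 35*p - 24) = p*(p + 6)/(p^2 - 4*p + 3)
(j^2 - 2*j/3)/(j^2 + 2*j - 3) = j*(3*j - 2)/(3*(j^2 + 2*j - 3))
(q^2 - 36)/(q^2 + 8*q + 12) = (q - 6)/(q + 2)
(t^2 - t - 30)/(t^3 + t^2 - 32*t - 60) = 1/(t + 2)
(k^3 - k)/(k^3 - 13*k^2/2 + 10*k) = 2*(k^2 - 1)/(2*k^2 - 13*k + 20)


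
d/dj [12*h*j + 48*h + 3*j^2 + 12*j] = 12*h + 6*j + 12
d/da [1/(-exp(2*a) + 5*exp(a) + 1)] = (2*exp(a) - 5)*exp(a)/(-exp(2*a) + 5*exp(a) + 1)^2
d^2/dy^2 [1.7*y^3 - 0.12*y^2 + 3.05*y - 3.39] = 10.2*y - 0.24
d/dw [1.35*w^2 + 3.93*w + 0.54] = 2.7*w + 3.93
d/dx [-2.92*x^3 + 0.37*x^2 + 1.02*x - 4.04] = -8.76*x^2 + 0.74*x + 1.02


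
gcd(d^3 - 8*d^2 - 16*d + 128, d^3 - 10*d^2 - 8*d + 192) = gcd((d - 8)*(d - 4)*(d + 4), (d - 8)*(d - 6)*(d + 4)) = d^2 - 4*d - 32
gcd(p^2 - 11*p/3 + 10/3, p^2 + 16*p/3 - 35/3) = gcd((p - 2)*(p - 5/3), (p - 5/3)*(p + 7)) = p - 5/3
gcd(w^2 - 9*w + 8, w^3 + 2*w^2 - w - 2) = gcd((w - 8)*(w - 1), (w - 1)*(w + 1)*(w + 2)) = w - 1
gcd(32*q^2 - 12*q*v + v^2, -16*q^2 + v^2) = 4*q - v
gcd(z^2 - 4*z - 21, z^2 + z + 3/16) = 1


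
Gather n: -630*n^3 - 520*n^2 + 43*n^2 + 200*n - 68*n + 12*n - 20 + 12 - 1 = -630*n^3 - 477*n^2 + 144*n - 9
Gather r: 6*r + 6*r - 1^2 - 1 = 12*r - 2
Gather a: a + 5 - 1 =a + 4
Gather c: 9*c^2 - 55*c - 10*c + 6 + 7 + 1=9*c^2 - 65*c + 14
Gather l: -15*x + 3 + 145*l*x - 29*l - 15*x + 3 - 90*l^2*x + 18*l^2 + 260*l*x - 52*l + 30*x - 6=l^2*(18 - 90*x) + l*(405*x - 81)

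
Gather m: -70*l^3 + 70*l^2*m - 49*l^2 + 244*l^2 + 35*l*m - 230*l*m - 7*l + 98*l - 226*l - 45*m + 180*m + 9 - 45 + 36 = -70*l^3 + 195*l^2 - 135*l + m*(70*l^2 - 195*l + 135)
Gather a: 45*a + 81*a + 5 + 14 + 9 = 126*a + 28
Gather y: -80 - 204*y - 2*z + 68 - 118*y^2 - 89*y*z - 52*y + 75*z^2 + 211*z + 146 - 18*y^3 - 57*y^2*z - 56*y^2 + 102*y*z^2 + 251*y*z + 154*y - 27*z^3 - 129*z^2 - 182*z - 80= -18*y^3 + y^2*(-57*z - 174) + y*(102*z^2 + 162*z - 102) - 27*z^3 - 54*z^2 + 27*z + 54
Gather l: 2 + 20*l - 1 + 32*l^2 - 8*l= 32*l^2 + 12*l + 1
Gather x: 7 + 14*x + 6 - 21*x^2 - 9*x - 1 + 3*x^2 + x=-18*x^2 + 6*x + 12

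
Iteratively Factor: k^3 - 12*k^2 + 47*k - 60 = (k - 4)*(k^2 - 8*k + 15) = (k - 4)*(k - 3)*(k - 5)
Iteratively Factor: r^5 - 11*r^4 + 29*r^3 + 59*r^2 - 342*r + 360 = (r - 5)*(r^4 - 6*r^3 - r^2 + 54*r - 72) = (r - 5)*(r + 3)*(r^3 - 9*r^2 + 26*r - 24) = (r - 5)*(r - 2)*(r + 3)*(r^2 - 7*r + 12) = (r - 5)*(r - 3)*(r - 2)*(r + 3)*(r - 4)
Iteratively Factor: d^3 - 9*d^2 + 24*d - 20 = (d - 2)*(d^2 - 7*d + 10) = (d - 5)*(d - 2)*(d - 2)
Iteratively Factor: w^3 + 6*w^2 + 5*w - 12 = (w + 4)*(w^2 + 2*w - 3) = (w - 1)*(w + 4)*(w + 3)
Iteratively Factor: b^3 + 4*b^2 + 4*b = (b)*(b^2 + 4*b + 4) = b*(b + 2)*(b + 2)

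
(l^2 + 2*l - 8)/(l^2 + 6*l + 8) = (l - 2)/(l + 2)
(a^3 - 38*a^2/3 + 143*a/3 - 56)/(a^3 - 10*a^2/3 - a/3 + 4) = (3*a^2 - 29*a + 56)/(3*a^2 - a - 4)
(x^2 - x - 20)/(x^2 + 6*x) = (x^2 - x - 20)/(x*(x + 6))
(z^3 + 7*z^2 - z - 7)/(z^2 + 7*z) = z - 1/z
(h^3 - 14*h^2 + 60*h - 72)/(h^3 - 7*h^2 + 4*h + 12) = (h - 6)/(h + 1)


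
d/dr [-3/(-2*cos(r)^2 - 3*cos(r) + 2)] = 3*(4*cos(r) + 3)*sin(r)/(3*cos(r) + cos(2*r) - 1)^2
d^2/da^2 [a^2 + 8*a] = 2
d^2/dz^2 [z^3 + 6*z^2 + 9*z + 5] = 6*z + 12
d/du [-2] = 0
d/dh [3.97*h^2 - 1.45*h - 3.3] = 7.94*h - 1.45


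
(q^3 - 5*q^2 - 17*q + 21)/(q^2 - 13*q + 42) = (q^2 + 2*q - 3)/(q - 6)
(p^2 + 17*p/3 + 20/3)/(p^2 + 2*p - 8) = (p + 5/3)/(p - 2)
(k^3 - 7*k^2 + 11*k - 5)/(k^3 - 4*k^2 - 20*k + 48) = (k^3 - 7*k^2 + 11*k - 5)/(k^3 - 4*k^2 - 20*k + 48)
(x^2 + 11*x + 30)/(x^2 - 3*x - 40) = (x + 6)/(x - 8)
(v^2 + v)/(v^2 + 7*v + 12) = v*(v + 1)/(v^2 + 7*v + 12)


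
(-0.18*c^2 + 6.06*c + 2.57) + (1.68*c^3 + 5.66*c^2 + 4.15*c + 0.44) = 1.68*c^3 + 5.48*c^2 + 10.21*c + 3.01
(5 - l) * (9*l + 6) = -9*l^2 + 39*l + 30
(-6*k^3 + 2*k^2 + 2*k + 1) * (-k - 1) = 6*k^4 + 4*k^3 - 4*k^2 - 3*k - 1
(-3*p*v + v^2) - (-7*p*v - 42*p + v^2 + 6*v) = 4*p*v + 42*p - 6*v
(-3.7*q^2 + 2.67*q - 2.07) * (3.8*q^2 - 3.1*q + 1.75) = -14.06*q^4 + 21.616*q^3 - 22.618*q^2 + 11.0895*q - 3.6225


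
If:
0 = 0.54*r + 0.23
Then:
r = -0.43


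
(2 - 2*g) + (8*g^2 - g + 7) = 8*g^2 - 3*g + 9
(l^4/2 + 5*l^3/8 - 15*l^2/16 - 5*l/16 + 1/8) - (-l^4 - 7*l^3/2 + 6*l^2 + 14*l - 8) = 3*l^4/2 + 33*l^3/8 - 111*l^2/16 - 229*l/16 + 65/8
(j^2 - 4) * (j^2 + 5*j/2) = j^4 + 5*j^3/2 - 4*j^2 - 10*j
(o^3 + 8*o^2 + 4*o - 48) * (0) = 0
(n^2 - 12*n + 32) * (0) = 0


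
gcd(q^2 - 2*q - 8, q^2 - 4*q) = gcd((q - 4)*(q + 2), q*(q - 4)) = q - 4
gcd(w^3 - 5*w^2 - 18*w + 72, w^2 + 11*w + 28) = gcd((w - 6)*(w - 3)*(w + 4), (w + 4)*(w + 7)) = w + 4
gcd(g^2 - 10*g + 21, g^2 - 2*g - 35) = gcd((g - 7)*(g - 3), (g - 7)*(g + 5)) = g - 7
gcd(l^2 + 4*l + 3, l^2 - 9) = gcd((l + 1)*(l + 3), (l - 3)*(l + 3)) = l + 3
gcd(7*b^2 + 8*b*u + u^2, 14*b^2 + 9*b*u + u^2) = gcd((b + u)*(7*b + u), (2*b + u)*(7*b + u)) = 7*b + u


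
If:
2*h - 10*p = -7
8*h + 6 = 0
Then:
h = -3/4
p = 11/20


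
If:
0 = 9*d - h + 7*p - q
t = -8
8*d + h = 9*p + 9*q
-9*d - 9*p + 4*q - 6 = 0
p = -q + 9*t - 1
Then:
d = -7106/149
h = -41045/149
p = 1504/149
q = -12381/149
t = -8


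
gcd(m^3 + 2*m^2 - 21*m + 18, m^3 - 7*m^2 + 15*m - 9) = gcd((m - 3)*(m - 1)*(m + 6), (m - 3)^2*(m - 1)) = m^2 - 4*m + 3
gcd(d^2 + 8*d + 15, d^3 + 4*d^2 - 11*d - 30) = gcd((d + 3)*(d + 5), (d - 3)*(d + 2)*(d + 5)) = d + 5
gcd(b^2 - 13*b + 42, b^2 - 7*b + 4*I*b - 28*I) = b - 7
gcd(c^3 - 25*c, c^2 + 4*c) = c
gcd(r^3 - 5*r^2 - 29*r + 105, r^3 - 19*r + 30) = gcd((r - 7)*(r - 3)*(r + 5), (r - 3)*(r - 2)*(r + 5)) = r^2 + 2*r - 15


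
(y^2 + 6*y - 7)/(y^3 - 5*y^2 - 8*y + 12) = (y + 7)/(y^2 - 4*y - 12)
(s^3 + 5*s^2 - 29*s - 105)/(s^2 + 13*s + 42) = (s^2 - 2*s - 15)/(s + 6)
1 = 1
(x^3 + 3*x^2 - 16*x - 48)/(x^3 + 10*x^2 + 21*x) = (x^2 - 16)/(x*(x + 7))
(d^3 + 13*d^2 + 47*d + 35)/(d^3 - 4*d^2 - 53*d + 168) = (d^2 + 6*d + 5)/(d^2 - 11*d + 24)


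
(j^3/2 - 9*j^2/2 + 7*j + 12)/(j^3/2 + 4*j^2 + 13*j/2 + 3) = (j^2 - 10*j + 24)/(j^2 + 7*j + 6)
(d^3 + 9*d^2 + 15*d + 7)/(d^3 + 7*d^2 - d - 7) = (d + 1)/(d - 1)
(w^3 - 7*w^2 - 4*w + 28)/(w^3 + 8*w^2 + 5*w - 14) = (w^2 - 9*w + 14)/(w^2 + 6*w - 7)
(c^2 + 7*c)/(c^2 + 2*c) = (c + 7)/(c + 2)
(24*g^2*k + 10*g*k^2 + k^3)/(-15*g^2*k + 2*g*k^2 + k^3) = (24*g^2 + 10*g*k + k^2)/(-15*g^2 + 2*g*k + k^2)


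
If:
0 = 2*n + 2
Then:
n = -1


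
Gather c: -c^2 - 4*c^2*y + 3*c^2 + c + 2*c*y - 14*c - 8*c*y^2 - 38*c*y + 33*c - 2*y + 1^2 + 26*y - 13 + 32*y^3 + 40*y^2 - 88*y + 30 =c^2*(2 - 4*y) + c*(-8*y^2 - 36*y + 20) + 32*y^3 + 40*y^2 - 64*y + 18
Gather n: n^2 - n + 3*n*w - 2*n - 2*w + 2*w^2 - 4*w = n^2 + n*(3*w - 3) + 2*w^2 - 6*w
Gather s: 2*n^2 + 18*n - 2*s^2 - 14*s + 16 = 2*n^2 + 18*n - 2*s^2 - 14*s + 16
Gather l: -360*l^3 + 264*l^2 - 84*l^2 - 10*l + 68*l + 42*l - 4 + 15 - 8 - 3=-360*l^3 + 180*l^2 + 100*l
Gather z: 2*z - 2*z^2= -2*z^2 + 2*z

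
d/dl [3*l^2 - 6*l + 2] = 6*l - 6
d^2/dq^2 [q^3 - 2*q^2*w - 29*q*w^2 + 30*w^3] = 6*q - 4*w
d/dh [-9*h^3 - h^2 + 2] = h*(-27*h - 2)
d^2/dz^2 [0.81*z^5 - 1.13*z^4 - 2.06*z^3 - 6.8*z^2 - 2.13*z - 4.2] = 16.2*z^3 - 13.56*z^2 - 12.36*z - 13.6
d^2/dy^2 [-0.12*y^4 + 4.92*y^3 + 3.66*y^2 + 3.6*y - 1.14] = -1.44*y^2 + 29.52*y + 7.32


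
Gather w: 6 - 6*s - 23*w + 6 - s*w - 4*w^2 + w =-6*s - 4*w^2 + w*(-s - 22) + 12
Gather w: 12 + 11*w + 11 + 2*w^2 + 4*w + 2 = 2*w^2 + 15*w + 25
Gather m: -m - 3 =-m - 3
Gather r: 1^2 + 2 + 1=4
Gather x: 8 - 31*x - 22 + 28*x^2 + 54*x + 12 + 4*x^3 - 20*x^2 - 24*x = 4*x^3 + 8*x^2 - x - 2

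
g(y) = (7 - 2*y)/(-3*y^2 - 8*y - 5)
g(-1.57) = 61.34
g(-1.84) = -24.45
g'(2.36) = 0.08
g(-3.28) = -1.23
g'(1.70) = 0.16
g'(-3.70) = -0.63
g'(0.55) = 0.82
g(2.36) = -0.06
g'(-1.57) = -539.06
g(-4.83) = -0.46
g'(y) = (7 - 2*y)*(6*y + 8)/(-3*y^2 - 8*y - 5)^2 - 2/(-3*y^2 - 8*y - 5)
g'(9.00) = 0.00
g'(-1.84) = -165.59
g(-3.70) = -0.87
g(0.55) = -0.57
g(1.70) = -0.13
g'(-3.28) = -1.12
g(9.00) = 0.03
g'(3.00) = 0.04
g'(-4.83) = -0.21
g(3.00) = -0.02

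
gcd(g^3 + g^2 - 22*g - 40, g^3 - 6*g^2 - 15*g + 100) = g^2 - g - 20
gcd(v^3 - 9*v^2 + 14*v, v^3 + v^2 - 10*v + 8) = v - 2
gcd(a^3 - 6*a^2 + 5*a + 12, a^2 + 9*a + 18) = 1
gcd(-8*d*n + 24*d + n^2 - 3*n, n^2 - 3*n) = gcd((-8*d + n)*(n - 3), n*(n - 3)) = n - 3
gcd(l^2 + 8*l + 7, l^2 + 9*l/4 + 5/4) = l + 1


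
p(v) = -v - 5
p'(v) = -1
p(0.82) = -5.82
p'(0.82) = -1.00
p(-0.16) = -4.84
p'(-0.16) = -1.00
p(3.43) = -8.43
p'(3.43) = -1.00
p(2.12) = -7.12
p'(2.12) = -1.00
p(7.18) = -12.18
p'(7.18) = -1.00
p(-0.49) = -4.51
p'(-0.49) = -1.00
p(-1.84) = -3.16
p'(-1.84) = -1.00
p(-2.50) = -2.50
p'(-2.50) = -1.00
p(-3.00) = -2.00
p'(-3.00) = -1.00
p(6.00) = -11.00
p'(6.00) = -1.00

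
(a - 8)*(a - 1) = a^2 - 9*a + 8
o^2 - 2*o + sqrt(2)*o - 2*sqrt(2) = (o - 2)*(o + sqrt(2))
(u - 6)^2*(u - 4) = u^3 - 16*u^2 + 84*u - 144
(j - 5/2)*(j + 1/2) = j^2 - 2*j - 5/4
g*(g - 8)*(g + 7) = g^3 - g^2 - 56*g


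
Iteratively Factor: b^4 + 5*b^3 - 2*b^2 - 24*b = (b - 2)*(b^3 + 7*b^2 + 12*b) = b*(b - 2)*(b^2 + 7*b + 12) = b*(b - 2)*(b + 3)*(b + 4)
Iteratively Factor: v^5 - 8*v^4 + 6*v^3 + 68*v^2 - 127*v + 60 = (v - 1)*(v^4 - 7*v^3 - v^2 + 67*v - 60) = (v - 1)*(v + 3)*(v^3 - 10*v^2 + 29*v - 20) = (v - 1)^2*(v + 3)*(v^2 - 9*v + 20) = (v - 4)*(v - 1)^2*(v + 3)*(v - 5)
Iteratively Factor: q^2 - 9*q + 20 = (q - 5)*(q - 4)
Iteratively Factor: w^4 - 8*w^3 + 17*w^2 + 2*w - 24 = (w + 1)*(w^3 - 9*w^2 + 26*w - 24) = (w - 2)*(w + 1)*(w^2 - 7*w + 12) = (w - 3)*(w - 2)*(w + 1)*(w - 4)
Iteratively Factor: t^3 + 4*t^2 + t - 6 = (t + 3)*(t^2 + t - 2) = (t + 2)*(t + 3)*(t - 1)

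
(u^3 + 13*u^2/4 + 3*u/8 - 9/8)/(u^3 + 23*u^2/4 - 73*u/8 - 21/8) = (8*u^3 + 26*u^2 + 3*u - 9)/(8*u^3 + 46*u^2 - 73*u - 21)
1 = 1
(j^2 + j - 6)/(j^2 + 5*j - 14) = (j + 3)/(j + 7)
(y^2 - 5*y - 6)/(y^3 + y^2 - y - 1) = (y - 6)/(y^2 - 1)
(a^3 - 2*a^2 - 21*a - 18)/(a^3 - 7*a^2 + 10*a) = (a^3 - 2*a^2 - 21*a - 18)/(a*(a^2 - 7*a + 10))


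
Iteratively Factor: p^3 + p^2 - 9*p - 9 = (p + 3)*(p^2 - 2*p - 3) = (p - 3)*(p + 3)*(p + 1)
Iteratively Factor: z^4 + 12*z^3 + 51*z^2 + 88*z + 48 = (z + 4)*(z^3 + 8*z^2 + 19*z + 12) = (z + 1)*(z + 4)*(z^2 + 7*z + 12) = (z + 1)*(z + 3)*(z + 4)*(z + 4)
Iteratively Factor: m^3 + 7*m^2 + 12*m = (m + 3)*(m^2 + 4*m) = (m + 3)*(m + 4)*(m)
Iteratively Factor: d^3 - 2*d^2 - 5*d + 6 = (d + 2)*(d^2 - 4*d + 3) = (d - 3)*(d + 2)*(d - 1)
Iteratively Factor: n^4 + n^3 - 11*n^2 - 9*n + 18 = (n + 2)*(n^3 - n^2 - 9*n + 9) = (n - 3)*(n + 2)*(n^2 + 2*n - 3) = (n - 3)*(n + 2)*(n + 3)*(n - 1)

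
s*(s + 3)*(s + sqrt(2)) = s^3 + sqrt(2)*s^2 + 3*s^2 + 3*sqrt(2)*s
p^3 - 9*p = p*(p - 3)*(p + 3)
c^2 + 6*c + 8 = (c + 2)*(c + 4)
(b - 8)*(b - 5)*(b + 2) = b^3 - 11*b^2 + 14*b + 80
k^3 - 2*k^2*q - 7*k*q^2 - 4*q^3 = (k - 4*q)*(k + q)^2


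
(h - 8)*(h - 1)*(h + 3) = h^3 - 6*h^2 - 19*h + 24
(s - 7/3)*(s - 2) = s^2 - 13*s/3 + 14/3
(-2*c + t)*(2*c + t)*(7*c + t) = -28*c^3 - 4*c^2*t + 7*c*t^2 + t^3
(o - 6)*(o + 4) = o^2 - 2*o - 24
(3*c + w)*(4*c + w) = 12*c^2 + 7*c*w + w^2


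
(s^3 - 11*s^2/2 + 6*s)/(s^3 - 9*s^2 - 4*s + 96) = s*(2*s - 3)/(2*(s^2 - 5*s - 24))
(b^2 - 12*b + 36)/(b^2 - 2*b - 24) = (b - 6)/(b + 4)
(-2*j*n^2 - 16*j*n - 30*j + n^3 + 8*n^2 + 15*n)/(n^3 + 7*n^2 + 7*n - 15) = (-2*j + n)/(n - 1)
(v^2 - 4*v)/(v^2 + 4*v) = (v - 4)/(v + 4)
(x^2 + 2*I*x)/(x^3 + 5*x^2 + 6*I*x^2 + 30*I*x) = (x + 2*I)/(x^2 + x*(5 + 6*I) + 30*I)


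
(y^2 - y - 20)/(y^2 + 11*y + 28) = (y - 5)/(y + 7)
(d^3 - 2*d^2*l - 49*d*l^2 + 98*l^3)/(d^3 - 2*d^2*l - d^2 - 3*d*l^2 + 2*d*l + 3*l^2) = (d^3 - 2*d^2*l - 49*d*l^2 + 98*l^3)/(d^3 - 2*d^2*l - d^2 - 3*d*l^2 + 2*d*l + 3*l^2)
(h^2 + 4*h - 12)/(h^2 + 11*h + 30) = (h - 2)/(h + 5)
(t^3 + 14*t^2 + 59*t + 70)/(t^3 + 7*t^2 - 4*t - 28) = (t + 5)/(t - 2)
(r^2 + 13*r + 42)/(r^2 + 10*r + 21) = (r + 6)/(r + 3)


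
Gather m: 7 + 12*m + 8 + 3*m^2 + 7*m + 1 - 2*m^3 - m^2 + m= -2*m^3 + 2*m^2 + 20*m + 16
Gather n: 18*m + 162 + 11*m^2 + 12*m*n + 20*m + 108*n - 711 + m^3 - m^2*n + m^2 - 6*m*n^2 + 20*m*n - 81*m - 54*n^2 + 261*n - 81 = m^3 + 12*m^2 - 43*m + n^2*(-6*m - 54) + n*(-m^2 + 32*m + 369) - 630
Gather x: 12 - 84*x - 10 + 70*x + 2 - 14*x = 4 - 28*x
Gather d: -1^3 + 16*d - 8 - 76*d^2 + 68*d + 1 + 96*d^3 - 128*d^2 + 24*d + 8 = 96*d^3 - 204*d^2 + 108*d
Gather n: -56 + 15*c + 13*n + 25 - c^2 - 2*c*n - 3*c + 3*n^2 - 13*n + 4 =-c^2 - 2*c*n + 12*c + 3*n^2 - 27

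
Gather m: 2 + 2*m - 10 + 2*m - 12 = 4*m - 20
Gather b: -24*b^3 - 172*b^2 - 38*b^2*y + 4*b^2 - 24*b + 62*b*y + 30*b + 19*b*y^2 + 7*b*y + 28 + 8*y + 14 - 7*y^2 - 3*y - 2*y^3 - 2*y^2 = -24*b^3 + b^2*(-38*y - 168) + b*(19*y^2 + 69*y + 6) - 2*y^3 - 9*y^2 + 5*y + 42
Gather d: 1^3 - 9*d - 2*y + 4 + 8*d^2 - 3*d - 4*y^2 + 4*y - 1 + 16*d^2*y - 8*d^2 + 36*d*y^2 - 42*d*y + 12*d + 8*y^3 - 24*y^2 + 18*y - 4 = 16*d^2*y + d*(36*y^2 - 42*y) + 8*y^3 - 28*y^2 + 20*y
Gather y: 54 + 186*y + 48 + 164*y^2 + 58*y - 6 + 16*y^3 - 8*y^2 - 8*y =16*y^3 + 156*y^2 + 236*y + 96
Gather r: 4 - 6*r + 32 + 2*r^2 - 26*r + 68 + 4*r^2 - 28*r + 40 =6*r^2 - 60*r + 144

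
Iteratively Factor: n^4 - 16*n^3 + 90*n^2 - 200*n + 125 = (n - 5)*(n^3 - 11*n^2 + 35*n - 25) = (n - 5)*(n - 1)*(n^2 - 10*n + 25) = (n - 5)^2*(n - 1)*(n - 5)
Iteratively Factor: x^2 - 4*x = (x - 4)*(x)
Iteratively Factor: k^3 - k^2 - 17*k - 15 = (k + 1)*(k^2 - 2*k - 15) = (k + 1)*(k + 3)*(k - 5)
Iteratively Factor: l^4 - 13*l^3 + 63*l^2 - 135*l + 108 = (l - 3)*(l^3 - 10*l^2 + 33*l - 36) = (l - 4)*(l - 3)*(l^2 - 6*l + 9) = (l - 4)*(l - 3)^2*(l - 3)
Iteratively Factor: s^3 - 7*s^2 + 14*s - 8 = (s - 4)*(s^2 - 3*s + 2) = (s - 4)*(s - 2)*(s - 1)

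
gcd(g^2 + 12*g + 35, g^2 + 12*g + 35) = g^2 + 12*g + 35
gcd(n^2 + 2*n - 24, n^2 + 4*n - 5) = 1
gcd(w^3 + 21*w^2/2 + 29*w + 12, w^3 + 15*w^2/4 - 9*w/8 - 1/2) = w + 4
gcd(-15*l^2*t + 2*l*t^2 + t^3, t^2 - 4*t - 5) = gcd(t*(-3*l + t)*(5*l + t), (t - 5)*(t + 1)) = 1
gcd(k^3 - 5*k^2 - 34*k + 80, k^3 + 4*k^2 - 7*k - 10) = k^2 + 3*k - 10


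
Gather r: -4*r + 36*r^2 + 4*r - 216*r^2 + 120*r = -180*r^2 + 120*r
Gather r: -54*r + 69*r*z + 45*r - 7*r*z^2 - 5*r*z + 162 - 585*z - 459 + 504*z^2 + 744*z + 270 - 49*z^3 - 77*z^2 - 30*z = r*(-7*z^2 + 64*z - 9) - 49*z^3 + 427*z^2 + 129*z - 27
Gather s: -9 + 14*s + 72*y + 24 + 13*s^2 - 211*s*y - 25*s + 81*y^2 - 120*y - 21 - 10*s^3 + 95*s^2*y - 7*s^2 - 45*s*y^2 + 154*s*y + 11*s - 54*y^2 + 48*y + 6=-10*s^3 + s^2*(95*y + 6) + s*(-45*y^2 - 57*y) + 27*y^2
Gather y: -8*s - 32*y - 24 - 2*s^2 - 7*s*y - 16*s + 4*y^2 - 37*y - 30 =-2*s^2 - 24*s + 4*y^2 + y*(-7*s - 69) - 54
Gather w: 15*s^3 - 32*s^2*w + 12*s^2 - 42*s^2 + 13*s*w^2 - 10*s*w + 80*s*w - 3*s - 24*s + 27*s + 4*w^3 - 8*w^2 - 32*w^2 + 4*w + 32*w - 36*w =15*s^3 - 30*s^2 + 4*w^3 + w^2*(13*s - 40) + w*(-32*s^2 + 70*s)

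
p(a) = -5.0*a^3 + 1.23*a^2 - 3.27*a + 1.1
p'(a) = -15.0*a^2 + 2.46*a - 3.27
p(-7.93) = 2597.77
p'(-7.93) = -966.05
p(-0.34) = 2.55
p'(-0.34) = -5.84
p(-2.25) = 71.64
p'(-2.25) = -84.74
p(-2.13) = 61.96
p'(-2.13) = -76.56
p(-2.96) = 151.23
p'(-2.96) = -141.98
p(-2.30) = 75.96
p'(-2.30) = -88.28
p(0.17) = 0.56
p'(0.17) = -3.29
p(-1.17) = 14.62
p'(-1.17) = -26.68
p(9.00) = -3573.70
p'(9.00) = -1196.13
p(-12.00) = 8857.46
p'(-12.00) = -2192.79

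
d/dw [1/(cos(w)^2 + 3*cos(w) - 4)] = (2*cos(w) + 3)*sin(w)/(cos(w)^2 + 3*cos(w) - 4)^2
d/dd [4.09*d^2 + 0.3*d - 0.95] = 8.18*d + 0.3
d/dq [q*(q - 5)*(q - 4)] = 3*q^2 - 18*q + 20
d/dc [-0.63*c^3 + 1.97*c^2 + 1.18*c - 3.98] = -1.89*c^2 + 3.94*c + 1.18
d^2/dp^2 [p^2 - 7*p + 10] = 2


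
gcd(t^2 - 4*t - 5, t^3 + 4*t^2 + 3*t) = t + 1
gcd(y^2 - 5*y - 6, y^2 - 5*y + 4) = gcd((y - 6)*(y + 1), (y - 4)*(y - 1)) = 1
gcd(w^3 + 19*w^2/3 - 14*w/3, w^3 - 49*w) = w^2 + 7*w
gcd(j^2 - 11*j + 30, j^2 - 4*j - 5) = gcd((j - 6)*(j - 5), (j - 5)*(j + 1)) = j - 5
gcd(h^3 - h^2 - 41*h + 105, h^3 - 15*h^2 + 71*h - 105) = h^2 - 8*h + 15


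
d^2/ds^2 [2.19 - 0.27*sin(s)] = 0.27*sin(s)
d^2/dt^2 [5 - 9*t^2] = -18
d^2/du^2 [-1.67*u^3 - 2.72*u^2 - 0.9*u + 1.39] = -10.02*u - 5.44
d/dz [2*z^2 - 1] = 4*z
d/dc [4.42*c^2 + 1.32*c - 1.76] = 8.84*c + 1.32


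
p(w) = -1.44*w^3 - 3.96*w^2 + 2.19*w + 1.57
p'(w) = -4.32*w^2 - 7.92*w + 2.19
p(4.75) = -231.70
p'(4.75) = -132.90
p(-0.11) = 1.28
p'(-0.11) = 3.01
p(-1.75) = -6.67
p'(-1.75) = 2.82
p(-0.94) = -2.79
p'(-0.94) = 5.82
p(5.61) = -365.02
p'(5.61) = -178.20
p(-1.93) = -7.06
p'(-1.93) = 1.38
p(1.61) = -11.18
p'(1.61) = -21.76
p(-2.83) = -3.71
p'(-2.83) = -9.99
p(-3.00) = -1.76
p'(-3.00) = -12.93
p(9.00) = -1349.24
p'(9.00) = -419.01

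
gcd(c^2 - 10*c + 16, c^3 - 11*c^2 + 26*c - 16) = c^2 - 10*c + 16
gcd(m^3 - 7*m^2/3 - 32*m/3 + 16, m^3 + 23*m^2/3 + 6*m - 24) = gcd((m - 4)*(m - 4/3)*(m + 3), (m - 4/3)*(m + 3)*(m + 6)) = m^2 + 5*m/3 - 4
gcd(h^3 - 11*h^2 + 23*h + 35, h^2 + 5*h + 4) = h + 1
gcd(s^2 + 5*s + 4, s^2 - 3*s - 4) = s + 1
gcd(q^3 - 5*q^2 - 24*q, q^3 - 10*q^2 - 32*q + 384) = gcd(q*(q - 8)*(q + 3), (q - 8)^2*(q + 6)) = q - 8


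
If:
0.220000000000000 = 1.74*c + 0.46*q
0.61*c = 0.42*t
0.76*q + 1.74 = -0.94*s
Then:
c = 0.688524590163934*t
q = 0.478260869565217 - 2.60441910192445*t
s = 2.10570055049211*t - 2.2377428307123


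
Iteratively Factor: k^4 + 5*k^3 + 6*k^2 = (k + 2)*(k^3 + 3*k^2) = k*(k + 2)*(k^2 + 3*k) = k*(k + 2)*(k + 3)*(k)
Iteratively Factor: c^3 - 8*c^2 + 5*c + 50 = (c - 5)*(c^2 - 3*c - 10) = (c - 5)*(c + 2)*(c - 5)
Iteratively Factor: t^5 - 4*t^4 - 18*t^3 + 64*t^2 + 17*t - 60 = (t - 5)*(t^4 + t^3 - 13*t^2 - t + 12) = (t - 5)*(t - 1)*(t^3 + 2*t^2 - 11*t - 12) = (t - 5)*(t - 1)*(t + 1)*(t^2 + t - 12) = (t - 5)*(t - 1)*(t + 1)*(t + 4)*(t - 3)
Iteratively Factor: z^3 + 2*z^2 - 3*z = (z + 3)*(z^2 - z) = z*(z + 3)*(z - 1)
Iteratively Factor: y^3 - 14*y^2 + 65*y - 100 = (y - 5)*(y^2 - 9*y + 20) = (y - 5)^2*(y - 4)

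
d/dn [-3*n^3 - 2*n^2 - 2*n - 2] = -9*n^2 - 4*n - 2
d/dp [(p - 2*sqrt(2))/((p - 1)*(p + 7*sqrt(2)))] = ((-p + 2*sqrt(2))*(p - 1) + (-p + 2*sqrt(2))*(p + 7*sqrt(2)) + (p - 1)*(p + 7*sqrt(2)))/((p - 1)^2*(p + 7*sqrt(2))^2)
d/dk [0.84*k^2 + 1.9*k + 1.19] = 1.68*k + 1.9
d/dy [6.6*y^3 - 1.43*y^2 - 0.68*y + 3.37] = 19.8*y^2 - 2.86*y - 0.68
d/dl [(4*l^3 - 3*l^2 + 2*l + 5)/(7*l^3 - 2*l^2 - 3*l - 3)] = (13*l^4 - 52*l^3 - 128*l^2 + 38*l + 9)/(49*l^6 - 28*l^5 - 38*l^4 - 30*l^3 + 21*l^2 + 18*l + 9)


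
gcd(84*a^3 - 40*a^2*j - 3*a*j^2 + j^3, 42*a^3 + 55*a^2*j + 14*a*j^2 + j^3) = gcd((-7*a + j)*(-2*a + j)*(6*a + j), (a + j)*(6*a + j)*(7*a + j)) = 6*a + j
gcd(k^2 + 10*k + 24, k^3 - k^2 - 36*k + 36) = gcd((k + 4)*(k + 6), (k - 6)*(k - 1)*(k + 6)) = k + 6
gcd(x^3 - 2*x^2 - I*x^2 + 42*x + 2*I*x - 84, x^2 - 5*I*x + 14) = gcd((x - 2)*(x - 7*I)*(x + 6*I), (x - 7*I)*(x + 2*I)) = x - 7*I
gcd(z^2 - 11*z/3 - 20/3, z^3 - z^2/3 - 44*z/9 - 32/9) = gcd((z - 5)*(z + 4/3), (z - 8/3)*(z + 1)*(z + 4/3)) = z + 4/3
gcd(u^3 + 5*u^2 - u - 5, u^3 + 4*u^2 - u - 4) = u^2 - 1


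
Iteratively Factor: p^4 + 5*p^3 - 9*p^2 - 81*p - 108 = (p + 3)*(p^3 + 2*p^2 - 15*p - 36) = (p + 3)^2*(p^2 - p - 12) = (p - 4)*(p + 3)^2*(p + 3)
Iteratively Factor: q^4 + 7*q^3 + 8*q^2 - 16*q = (q)*(q^3 + 7*q^2 + 8*q - 16) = q*(q + 4)*(q^2 + 3*q - 4) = q*(q - 1)*(q + 4)*(q + 4)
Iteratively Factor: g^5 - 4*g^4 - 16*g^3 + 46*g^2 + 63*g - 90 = (g - 1)*(g^4 - 3*g^3 - 19*g^2 + 27*g + 90) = (g - 1)*(g + 2)*(g^3 - 5*g^2 - 9*g + 45) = (g - 1)*(g + 2)*(g + 3)*(g^2 - 8*g + 15) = (g - 5)*(g - 1)*(g + 2)*(g + 3)*(g - 3)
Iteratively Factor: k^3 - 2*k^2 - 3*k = (k)*(k^2 - 2*k - 3) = k*(k - 3)*(k + 1)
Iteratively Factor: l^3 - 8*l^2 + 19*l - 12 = (l - 3)*(l^2 - 5*l + 4) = (l - 3)*(l - 1)*(l - 4)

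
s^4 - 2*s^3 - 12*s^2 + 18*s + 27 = (s - 3)^2*(s + 1)*(s + 3)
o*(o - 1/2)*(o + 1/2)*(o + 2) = o^4 + 2*o^3 - o^2/4 - o/2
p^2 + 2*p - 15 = (p - 3)*(p + 5)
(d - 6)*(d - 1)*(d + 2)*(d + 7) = d^4 + 2*d^3 - 43*d^2 - 44*d + 84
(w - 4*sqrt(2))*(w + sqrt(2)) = w^2 - 3*sqrt(2)*w - 8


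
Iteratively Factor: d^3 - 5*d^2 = (d)*(d^2 - 5*d) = d*(d - 5)*(d)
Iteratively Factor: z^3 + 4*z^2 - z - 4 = (z - 1)*(z^2 + 5*z + 4) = (z - 1)*(z + 4)*(z + 1)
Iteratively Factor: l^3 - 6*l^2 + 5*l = (l)*(l^2 - 6*l + 5) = l*(l - 1)*(l - 5)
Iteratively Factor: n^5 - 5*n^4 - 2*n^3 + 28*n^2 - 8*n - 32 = (n - 2)*(n^4 - 3*n^3 - 8*n^2 + 12*n + 16) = (n - 2)^2*(n^3 - n^2 - 10*n - 8) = (n - 2)^2*(n + 2)*(n^2 - 3*n - 4) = (n - 2)^2*(n + 1)*(n + 2)*(n - 4)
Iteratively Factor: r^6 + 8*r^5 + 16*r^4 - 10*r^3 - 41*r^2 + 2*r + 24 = (r + 3)*(r^5 + 5*r^4 + r^3 - 13*r^2 - 2*r + 8) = (r - 1)*(r + 3)*(r^4 + 6*r^3 + 7*r^2 - 6*r - 8) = (r - 1)^2*(r + 3)*(r^3 + 7*r^2 + 14*r + 8) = (r - 1)^2*(r + 1)*(r + 3)*(r^2 + 6*r + 8) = (r - 1)^2*(r + 1)*(r + 3)*(r + 4)*(r + 2)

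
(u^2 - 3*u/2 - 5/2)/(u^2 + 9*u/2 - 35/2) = (u + 1)/(u + 7)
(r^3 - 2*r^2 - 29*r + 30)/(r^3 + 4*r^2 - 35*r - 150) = (r - 1)/(r + 5)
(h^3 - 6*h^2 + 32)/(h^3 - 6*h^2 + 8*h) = (h^2 - 2*h - 8)/(h*(h - 2))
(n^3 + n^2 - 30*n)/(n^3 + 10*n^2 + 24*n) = (n - 5)/(n + 4)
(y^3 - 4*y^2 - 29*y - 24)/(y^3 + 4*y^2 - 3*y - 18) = (y^2 - 7*y - 8)/(y^2 + y - 6)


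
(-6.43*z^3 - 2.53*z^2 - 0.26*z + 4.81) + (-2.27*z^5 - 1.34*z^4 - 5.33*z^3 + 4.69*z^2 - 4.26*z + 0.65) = -2.27*z^5 - 1.34*z^4 - 11.76*z^3 + 2.16*z^2 - 4.52*z + 5.46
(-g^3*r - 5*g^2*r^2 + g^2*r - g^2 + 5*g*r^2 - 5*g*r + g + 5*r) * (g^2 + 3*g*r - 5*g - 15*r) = -g^5*r - 8*g^4*r^2 + 6*g^4*r - g^4 - 15*g^3*r^3 + 48*g^3*r^2 - 13*g^3*r + 6*g^3 + 90*g^2*r^3 - 55*g^2*r^2 + 48*g^2*r - 5*g^2 - 75*g*r^3 + 90*g*r^2 - 40*g*r - 75*r^2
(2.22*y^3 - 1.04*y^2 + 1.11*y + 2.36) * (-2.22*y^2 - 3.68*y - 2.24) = -4.9284*y^5 - 5.8608*y^4 - 3.6098*y^3 - 6.9944*y^2 - 11.1712*y - 5.2864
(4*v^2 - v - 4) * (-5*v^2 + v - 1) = -20*v^4 + 9*v^3 + 15*v^2 - 3*v + 4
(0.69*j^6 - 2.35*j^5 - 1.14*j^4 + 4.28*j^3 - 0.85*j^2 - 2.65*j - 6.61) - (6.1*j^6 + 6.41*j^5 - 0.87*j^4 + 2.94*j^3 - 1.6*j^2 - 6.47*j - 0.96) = -5.41*j^6 - 8.76*j^5 - 0.27*j^4 + 1.34*j^3 + 0.75*j^2 + 3.82*j - 5.65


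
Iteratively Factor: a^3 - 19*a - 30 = (a - 5)*(a^2 + 5*a + 6) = (a - 5)*(a + 3)*(a + 2)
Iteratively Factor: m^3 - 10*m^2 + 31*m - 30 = (m - 5)*(m^2 - 5*m + 6) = (m - 5)*(m - 2)*(m - 3)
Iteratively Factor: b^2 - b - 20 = (b + 4)*(b - 5)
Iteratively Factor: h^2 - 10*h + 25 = (h - 5)*(h - 5)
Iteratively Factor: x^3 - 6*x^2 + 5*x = (x)*(x^2 - 6*x + 5) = x*(x - 5)*(x - 1)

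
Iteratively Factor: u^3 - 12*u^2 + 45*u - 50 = (u - 5)*(u^2 - 7*u + 10) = (u - 5)*(u - 2)*(u - 5)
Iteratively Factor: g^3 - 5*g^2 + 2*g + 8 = (g - 2)*(g^2 - 3*g - 4) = (g - 2)*(g + 1)*(g - 4)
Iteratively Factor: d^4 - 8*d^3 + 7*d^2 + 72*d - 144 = (d - 3)*(d^3 - 5*d^2 - 8*d + 48) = (d - 4)*(d - 3)*(d^2 - d - 12) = (d - 4)*(d - 3)*(d + 3)*(d - 4)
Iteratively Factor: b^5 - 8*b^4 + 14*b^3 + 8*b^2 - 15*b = (b + 1)*(b^4 - 9*b^3 + 23*b^2 - 15*b) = (b - 1)*(b + 1)*(b^3 - 8*b^2 + 15*b) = (b - 5)*(b - 1)*(b + 1)*(b^2 - 3*b) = (b - 5)*(b - 3)*(b - 1)*(b + 1)*(b)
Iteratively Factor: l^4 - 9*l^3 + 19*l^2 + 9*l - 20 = (l - 5)*(l^3 - 4*l^2 - l + 4) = (l - 5)*(l - 4)*(l^2 - 1) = (l - 5)*(l - 4)*(l - 1)*(l + 1)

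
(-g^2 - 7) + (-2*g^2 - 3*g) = -3*g^2 - 3*g - 7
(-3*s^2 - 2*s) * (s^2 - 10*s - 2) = -3*s^4 + 28*s^3 + 26*s^2 + 4*s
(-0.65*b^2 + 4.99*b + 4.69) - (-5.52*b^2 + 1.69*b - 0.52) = 4.87*b^2 + 3.3*b + 5.21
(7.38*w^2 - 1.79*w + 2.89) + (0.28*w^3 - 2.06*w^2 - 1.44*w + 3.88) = 0.28*w^3 + 5.32*w^2 - 3.23*w + 6.77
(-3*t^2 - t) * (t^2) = -3*t^4 - t^3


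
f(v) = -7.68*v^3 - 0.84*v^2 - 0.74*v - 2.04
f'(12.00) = -3338.66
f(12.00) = -13402.92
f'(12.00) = -3338.66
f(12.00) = -13402.92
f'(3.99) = -374.24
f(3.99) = -506.21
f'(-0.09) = -0.78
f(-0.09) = -1.97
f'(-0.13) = -0.91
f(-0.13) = -1.94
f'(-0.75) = -12.44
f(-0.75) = 1.28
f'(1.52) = -56.53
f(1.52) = -32.08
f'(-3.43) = -266.04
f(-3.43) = 300.53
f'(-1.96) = -85.96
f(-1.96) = 54.01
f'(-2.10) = -98.82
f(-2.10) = 66.93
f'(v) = -23.04*v^2 - 1.68*v - 0.74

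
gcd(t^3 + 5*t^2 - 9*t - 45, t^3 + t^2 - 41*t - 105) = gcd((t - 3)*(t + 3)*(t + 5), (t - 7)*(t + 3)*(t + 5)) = t^2 + 8*t + 15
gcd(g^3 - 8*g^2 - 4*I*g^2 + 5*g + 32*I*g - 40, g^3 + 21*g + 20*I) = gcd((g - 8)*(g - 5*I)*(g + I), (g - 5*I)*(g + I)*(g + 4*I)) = g^2 - 4*I*g + 5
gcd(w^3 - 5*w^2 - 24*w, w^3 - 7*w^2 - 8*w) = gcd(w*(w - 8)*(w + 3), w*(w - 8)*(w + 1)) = w^2 - 8*w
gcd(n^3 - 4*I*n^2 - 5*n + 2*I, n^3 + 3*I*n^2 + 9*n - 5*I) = n^2 - 2*I*n - 1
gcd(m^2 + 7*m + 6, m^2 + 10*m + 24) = m + 6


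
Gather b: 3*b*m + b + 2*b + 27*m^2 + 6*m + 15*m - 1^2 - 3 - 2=b*(3*m + 3) + 27*m^2 + 21*m - 6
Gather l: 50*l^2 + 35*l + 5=50*l^2 + 35*l + 5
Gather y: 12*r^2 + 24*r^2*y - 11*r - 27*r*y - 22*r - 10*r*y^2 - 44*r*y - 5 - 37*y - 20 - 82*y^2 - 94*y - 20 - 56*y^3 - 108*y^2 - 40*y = 12*r^2 - 33*r - 56*y^3 + y^2*(-10*r - 190) + y*(24*r^2 - 71*r - 171) - 45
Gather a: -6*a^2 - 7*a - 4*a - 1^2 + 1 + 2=-6*a^2 - 11*a + 2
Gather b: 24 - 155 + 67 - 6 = -70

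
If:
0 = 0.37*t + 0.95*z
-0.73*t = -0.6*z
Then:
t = 0.00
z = 0.00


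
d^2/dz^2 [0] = 0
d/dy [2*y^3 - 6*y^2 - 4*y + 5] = 6*y^2 - 12*y - 4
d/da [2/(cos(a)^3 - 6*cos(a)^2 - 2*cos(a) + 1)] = 2*(3*cos(a)^2 - 12*cos(a) - 2)*sin(a)/(cos(a)^3 - 6*cos(a)^2 - 2*cos(a) + 1)^2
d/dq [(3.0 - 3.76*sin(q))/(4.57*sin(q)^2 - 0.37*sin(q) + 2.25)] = (17.1832*sin(q)^2 - 27.42*sin(q) - 7.35)*cos(q)/(20.8849*sin(q)^4 - 3.3818*sin(q)^3 + 20.7019*sin(q)^2 - 1.665*sin(q) + 5.0625)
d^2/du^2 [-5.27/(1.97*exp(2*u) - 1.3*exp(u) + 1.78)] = (-5.27*(3.94*exp(u) - 1.3)*(7.88*exp(u) - 2.6)*exp(u) + (41.5276*exp(u) - 6.851)*(1.97*exp(2*u) - 1.3*exp(u) + 1.78))*exp(u)/(1.97*exp(2*u) - 1.3*exp(u) + 1.78)^3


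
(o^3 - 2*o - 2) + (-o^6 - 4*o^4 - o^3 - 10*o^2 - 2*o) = -o^6 - 4*o^4 - 10*o^2 - 4*o - 2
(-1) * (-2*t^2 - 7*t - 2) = 2*t^2 + 7*t + 2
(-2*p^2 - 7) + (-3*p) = -2*p^2 - 3*p - 7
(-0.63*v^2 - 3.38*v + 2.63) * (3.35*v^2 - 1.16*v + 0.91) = -2.1105*v^4 - 10.5922*v^3 + 12.158*v^2 - 6.1266*v + 2.3933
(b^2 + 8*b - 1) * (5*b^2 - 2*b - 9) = 5*b^4 + 38*b^3 - 30*b^2 - 70*b + 9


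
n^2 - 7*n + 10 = (n - 5)*(n - 2)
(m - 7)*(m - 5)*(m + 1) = m^3 - 11*m^2 + 23*m + 35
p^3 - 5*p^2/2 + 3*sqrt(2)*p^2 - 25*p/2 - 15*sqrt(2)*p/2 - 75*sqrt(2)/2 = (p - 5)*(p + 5/2)*(p + 3*sqrt(2))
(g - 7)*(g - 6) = g^2 - 13*g + 42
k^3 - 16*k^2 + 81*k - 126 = (k - 7)*(k - 6)*(k - 3)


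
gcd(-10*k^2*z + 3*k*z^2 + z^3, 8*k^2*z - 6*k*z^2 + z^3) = -2*k*z + z^2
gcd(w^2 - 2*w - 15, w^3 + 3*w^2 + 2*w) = 1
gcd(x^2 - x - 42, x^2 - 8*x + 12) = 1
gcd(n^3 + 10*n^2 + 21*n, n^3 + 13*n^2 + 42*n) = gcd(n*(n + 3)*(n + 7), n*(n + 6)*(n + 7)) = n^2 + 7*n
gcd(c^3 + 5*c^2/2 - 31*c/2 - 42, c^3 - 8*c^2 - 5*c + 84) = c^2 - c - 12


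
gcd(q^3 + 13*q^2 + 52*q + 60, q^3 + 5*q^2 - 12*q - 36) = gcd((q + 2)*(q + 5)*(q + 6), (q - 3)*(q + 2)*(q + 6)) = q^2 + 8*q + 12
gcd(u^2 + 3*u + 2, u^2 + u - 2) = u + 2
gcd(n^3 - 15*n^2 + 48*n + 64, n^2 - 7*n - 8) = n^2 - 7*n - 8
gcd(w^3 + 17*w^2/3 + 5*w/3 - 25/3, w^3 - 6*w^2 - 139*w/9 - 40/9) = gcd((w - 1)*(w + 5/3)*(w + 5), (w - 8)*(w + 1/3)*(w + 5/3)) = w + 5/3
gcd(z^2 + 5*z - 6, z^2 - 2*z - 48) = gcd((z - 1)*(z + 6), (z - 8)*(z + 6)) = z + 6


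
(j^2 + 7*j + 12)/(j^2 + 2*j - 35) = (j^2 + 7*j + 12)/(j^2 + 2*j - 35)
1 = 1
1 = 1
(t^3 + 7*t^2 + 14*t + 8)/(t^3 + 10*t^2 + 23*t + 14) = (t + 4)/(t + 7)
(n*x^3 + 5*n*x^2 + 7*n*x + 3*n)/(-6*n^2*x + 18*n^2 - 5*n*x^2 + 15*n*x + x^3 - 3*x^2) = n*(x^3 + 5*x^2 + 7*x + 3)/(-6*n^2*x + 18*n^2 - 5*n*x^2 + 15*n*x + x^3 - 3*x^2)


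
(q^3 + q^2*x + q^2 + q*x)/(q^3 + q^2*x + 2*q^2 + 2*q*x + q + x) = q/(q + 1)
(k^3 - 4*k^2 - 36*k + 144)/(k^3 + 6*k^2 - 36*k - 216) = (k - 4)/(k + 6)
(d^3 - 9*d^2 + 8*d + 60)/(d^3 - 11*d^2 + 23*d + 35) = (d^2 - 4*d - 12)/(d^2 - 6*d - 7)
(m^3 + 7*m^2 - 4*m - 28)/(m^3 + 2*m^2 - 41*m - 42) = (m^2 - 4)/(m^2 - 5*m - 6)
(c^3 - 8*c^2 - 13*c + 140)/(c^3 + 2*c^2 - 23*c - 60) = (c - 7)/(c + 3)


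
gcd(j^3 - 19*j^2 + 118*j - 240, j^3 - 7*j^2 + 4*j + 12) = j - 6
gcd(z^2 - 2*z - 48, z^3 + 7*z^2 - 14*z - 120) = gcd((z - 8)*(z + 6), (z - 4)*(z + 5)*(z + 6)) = z + 6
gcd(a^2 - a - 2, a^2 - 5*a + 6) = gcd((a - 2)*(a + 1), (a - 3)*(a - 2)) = a - 2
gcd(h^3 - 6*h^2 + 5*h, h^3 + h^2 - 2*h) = h^2 - h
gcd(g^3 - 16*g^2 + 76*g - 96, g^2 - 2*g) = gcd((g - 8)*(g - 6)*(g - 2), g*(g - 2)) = g - 2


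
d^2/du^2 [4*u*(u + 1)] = 8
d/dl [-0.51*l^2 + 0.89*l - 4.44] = 0.89 - 1.02*l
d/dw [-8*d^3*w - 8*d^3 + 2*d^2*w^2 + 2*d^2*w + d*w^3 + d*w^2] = d*(-8*d^2 + 4*d*w + 2*d + 3*w^2 + 2*w)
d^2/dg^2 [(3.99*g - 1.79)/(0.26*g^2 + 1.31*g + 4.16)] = ((0.52*g + 1.31)*(1.04*g + 2.62)*(3.99*g - 1.79) - (6.2244*g + 9.523)*(0.26*g^2 + 1.31*g + 4.16))/(0.26*g^2 + 1.31*g + 4.16)^3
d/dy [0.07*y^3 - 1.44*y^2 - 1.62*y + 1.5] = 0.21*y^2 - 2.88*y - 1.62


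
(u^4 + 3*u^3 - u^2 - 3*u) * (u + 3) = u^5 + 6*u^4 + 8*u^3 - 6*u^2 - 9*u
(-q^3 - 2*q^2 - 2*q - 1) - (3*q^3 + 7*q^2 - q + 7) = -4*q^3 - 9*q^2 - q - 8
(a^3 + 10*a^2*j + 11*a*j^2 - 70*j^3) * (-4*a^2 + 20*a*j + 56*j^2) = -4*a^5 - 20*a^4*j + 212*a^3*j^2 + 1060*a^2*j^3 - 784*a*j^4 - 3920*j^5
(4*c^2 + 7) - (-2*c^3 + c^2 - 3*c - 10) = 2*c^3 + 3*c^2 + 3*c + 17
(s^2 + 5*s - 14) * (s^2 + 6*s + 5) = s^4 + 11*s^3 + 21*s^2 - 59*s - 70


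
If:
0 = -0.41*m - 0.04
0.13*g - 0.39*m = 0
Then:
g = -0.29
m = -0.10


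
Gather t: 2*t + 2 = 2*t + 2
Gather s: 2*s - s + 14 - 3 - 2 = s + 9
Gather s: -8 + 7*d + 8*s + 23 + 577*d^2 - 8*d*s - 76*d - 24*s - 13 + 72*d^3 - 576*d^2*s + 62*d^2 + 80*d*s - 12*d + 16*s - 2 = 72*d^3 + 639*d^2 - 81*d + s*(-576*d^2 + 72*d)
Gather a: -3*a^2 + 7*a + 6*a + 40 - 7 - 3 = -3*a^2 + 13*a + 30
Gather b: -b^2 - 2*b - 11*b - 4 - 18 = -b^2 - 13*b - 22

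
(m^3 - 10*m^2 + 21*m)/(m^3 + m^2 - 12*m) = (m - 7)/(m + 4)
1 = 1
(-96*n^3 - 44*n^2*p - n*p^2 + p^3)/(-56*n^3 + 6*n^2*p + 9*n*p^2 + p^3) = (-24*n^2 - 5*n*p + p^2)/(-14*n^2 + 5*n*p + p^2)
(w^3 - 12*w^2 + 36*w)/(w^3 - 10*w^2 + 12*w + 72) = w/(w + 2)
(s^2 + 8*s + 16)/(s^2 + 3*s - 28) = (s^2 + 8*s + 16)/(s^2 + 3*s - 28)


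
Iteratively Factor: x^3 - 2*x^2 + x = (x)*(x^2 - 2*x + 1) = x*(x - 1)*(x - 1)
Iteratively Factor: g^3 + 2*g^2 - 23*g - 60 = (g + 4)*(g^2 - 2*g - 15) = (g - 5)*(g + 4)*(g + 3)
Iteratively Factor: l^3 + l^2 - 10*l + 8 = (l + 4)*(l^2 - 3*l + 2) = (l - 1)*(l + 4)*(l - 2)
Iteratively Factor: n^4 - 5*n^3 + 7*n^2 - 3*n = (n - 1)*(n^3 - 4*n^2 + 3*n) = (n - 1)^2*(n^2 - 3*n) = n*(n - 1)^2*(n - 3)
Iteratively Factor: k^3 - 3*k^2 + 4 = (k + 1)*(k^2 - 4*k + 4) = (k - 2)*(k + 1)*(k - 2)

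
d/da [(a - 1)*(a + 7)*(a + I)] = 3*a^2 + 2*a*(6 + I) - 7 + 6*I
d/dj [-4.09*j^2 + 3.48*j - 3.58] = 3.48 - 8.18*j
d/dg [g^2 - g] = 2*g - 1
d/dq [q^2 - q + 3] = 2*q - 1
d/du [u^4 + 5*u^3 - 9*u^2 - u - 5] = 4*u^3 + 15*u^2 - 18*u - 1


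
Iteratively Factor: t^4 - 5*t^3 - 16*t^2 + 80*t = (t)*(t^3 - 5*t^2 - 16*t + 80) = t*(t - 5)*(t^2 - 16) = t*(t - 5)*(t + 4)*(t - 4)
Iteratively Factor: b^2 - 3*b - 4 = (b + 1)*(b - 4)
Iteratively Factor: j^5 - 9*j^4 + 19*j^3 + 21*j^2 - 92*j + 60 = (j - 5)*(j^4 - 4*j^3 - j^2 + 16*j - 12) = (j - 5)*(j - 2)*(j^3 - 2*j^2 - 5*j + 6) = (j - 5)*(j - 2)*(j + 2)*(j^2 - 4*j + 3) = (j - 5)*(j - 3)*(j - 2)*(j + 2)*(j - 1)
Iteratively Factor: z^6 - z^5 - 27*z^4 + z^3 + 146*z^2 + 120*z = (z)*(z^5 - z^4 - 27*z^3 + z^2 + 146*z + 120) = z*(z + 2)*(z^4 - 3*z^3 - 21*z^2 + 43*z + 60) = z*(z + 1)*(z + 2)*(z^3 - 4*z^2 - 17*z + 60) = z*(z - 3)*(z + 1)*(z + 2)*(z^2 - z - 20) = z*(z - 5)*(z - 3)*(z + 1)*(z + 2)*(z + 4)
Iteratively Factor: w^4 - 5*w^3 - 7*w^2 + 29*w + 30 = (w - 5)*(w^3 - 7*w - 6) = (w - 5)*(w + 1)*(w^2 - w - 6) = (w - 5)*(w + 1)*(w + 2)*(w - 3)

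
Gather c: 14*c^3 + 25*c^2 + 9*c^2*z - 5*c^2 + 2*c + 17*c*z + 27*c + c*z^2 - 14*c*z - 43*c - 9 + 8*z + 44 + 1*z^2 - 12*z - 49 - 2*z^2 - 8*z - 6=14*c^3 + c^2*(9*z + 20) + c*(z^2 + 3*z - 14) - z^2 - 12*z - 20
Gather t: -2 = -2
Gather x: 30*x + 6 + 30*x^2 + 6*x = 30*x^2 + 36*x + 6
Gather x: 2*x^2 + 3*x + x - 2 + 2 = 2*x^2 + 4*x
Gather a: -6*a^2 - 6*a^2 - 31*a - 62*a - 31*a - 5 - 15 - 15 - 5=-12*a^2 - 124*a - 40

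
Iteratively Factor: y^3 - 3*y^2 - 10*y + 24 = (y + 3)*(y^2 - 6*y + 8) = (y - 4)*(y + 3)*(y - 2)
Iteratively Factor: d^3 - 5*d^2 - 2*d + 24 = (d - 4)*(d^2 - d - 6) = (d - 4)*(d - 3)*(d + 2)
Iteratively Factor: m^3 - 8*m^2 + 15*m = (m - 5)*(m^2 - 3*m) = (m - 5)*(m - 3)*(m)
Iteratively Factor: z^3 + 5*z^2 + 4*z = (z + 1)*(z^2 + 4*z) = z*(z + 1)*(z + 4)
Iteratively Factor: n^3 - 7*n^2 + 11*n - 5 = (n - 1)*(n^2 - 6*n + 5) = (n - 5)*(n - 1)*(n - 1)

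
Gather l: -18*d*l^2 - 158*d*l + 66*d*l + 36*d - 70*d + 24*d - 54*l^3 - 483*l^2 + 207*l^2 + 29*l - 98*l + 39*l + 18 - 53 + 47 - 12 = -10*d - 54*l^3 + l^2*(-18*d - 276) + l*(-92*d - 30)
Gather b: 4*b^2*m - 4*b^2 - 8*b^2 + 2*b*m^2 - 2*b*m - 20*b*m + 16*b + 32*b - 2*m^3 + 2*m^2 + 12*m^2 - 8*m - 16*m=b^2*(4*m - 12) + b*(2*m^2 - 22*m + 48) - 2*m^3 + 14*m^2 - 24*m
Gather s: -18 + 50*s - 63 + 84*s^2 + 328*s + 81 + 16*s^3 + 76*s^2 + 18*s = 16*s^3 + 160*s^2 + 396*s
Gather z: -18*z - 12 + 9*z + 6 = -9*z - 6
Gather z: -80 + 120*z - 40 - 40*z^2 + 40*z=-40*z^2 + 160*z - 120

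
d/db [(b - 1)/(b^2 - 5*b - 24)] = (b^2 - 5*b - (b - 1)*(2*b - 5) - 24)/(-b^2 + 5*b + 24)^2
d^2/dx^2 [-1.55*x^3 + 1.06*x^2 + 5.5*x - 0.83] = 2.12 - 9.3*x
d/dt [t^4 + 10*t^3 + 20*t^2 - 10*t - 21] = 4*t^3 + 30*t^2 + 40*t - 10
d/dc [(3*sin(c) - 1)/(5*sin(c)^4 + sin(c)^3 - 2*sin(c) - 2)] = (-45*sin(c)^4 + 14*sin(c)^3 + 3*sin(c)^2 - 8)*cos(c)/(5*sin(c)^4 + sin(c)^3 - 2*sin(c) - 2)^2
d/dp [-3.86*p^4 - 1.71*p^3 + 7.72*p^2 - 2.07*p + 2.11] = -15.44*p^3 - 5.13*p^2 + 15.44*p - 2.07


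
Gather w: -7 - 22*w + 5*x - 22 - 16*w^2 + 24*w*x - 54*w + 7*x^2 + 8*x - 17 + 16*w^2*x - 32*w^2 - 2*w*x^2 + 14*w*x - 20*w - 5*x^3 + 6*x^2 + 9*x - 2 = w^2*(16*x - 48) + w*(-2*x^2 + 38*x - 96) - 5*x^3 + 13*x^2 + 22*x - 48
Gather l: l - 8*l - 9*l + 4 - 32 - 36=-16*l - 64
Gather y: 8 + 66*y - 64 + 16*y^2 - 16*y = 16*y^2 + 50*y - 56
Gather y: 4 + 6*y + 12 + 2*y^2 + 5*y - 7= 2*y^2 + 11*y + 9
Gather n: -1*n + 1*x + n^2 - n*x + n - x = n^2 - n*x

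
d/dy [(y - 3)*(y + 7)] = 2*y + 4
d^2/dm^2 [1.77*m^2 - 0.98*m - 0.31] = 3.54000000000000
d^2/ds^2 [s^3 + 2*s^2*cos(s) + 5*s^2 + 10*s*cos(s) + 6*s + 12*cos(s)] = -2*s^2*cos(s) - 8*s*sin(s) - 10*s*cos(s) + 6*s - 20*sin(s) - 8*cos(s) + 10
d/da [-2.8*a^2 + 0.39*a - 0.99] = 0.39 - 5.6*a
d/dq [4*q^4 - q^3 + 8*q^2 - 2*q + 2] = 16*q^3 - 3*q^2 + 16*q - 2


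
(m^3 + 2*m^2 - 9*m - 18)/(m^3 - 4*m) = (m^2 - 9)/(m*(m - 2))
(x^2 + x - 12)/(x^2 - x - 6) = (x + 4)/(x + 2)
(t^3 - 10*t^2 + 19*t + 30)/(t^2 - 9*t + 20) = (t^2 - 5*t - 6)/(t - 4)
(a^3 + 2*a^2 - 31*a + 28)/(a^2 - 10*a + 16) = (a^3 + 2*a^2 - 31*a + 28)/(a^2 - 10*a + 16)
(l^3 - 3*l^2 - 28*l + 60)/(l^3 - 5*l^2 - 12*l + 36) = (l + 5)/(l + 3)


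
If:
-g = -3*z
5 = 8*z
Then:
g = 15/8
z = 5/8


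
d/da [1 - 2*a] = -2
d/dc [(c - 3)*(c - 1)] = 2*c - 4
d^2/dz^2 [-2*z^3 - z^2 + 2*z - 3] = -12*z - 2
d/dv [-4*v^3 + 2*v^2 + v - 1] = -12*v^2 + 4*v + 1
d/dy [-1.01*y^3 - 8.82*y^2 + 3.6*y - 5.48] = -3.03*y^2 - 17.64*y + 3.6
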